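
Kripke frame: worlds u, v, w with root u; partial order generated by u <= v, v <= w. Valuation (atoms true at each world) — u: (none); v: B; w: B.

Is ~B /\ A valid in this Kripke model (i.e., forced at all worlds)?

No

Not every world: u ||-/- ~B /\ A.
u ||-/- ~B /\ A since u fails ~B.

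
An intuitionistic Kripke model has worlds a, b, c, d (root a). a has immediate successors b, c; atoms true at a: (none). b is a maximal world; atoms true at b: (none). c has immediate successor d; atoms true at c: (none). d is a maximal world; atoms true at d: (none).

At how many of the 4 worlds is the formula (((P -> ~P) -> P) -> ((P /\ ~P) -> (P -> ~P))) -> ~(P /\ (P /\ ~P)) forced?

a: forces it.
b: forces it.
c: forces it.
d: forces it.
Worlds forcing the formula: {a, b, c, d}.

4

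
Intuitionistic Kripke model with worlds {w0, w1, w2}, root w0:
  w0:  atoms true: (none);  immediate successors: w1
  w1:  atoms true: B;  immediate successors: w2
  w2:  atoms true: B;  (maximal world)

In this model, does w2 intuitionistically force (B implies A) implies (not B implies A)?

Yes

w2 forces (B implies A) implies (not B implies A) vacuously: no world accessible from w2 forces the antecedent B implies A.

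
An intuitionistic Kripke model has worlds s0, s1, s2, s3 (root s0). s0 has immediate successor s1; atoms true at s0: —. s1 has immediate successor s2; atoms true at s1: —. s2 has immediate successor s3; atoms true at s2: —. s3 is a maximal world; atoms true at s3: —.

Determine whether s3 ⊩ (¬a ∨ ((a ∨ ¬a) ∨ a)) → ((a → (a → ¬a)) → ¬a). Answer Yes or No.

s3 ⊩ (¬a ∨ ((a ∨ ¬a) ∨ a)) → ((a → (a → ¬a)) → ¬a): every world accessible from s3 that forces ¬a ∨ ((a ∨ ¬a) ∨ a) (namely s3) also forces (a → (a → ¬a)) → ¬a.

Yes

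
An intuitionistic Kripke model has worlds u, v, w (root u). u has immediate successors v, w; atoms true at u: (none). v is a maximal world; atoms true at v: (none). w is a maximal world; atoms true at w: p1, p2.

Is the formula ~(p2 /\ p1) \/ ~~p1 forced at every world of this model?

No

Not every world: u ||-/- ~(p2 /\ p1) \/ ~~p1.
u ||-/- ~(p2 /\ p1) \/ ~~p1: neither disjunct is forced at u.
u ||-/- ~(p2 /\ p1) since w is accessible from u and w ||- p2 /\ p1.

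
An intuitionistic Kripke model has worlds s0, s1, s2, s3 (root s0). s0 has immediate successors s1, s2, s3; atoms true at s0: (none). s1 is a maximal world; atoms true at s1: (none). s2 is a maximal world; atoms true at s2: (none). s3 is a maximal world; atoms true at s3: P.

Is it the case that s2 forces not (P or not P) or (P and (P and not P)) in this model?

s2 does not force not (P or not P) or (P and (P and not P)): neither disjunct is forced at s2.
s2 does not force not (P or not P) since s2 is accessible from s2 and s2 forces P or not P.
s2 forces P or not P via the disjunct not P.

No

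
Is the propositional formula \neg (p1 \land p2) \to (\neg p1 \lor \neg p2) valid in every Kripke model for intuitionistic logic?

This is the constructively invalid direction of De Morgan's law for conjunction, which is not intuitionistically valid.
A Kripke countermodel: worlds s0, s1, s2; order generated by s0 \le s1, s0 \le s2; atoms true at each world — s0:{}; s1:{p1}; s2:{p2}.
s0 \nVdash \neg (p1 \land p2) \to (\neg p1 \lor \neg p2): already at s0 itself, s0 \Vdash \neg (p1 \land p2) but s0 \nVdash \neg p1 \lor \neg p2.
s0 \nVdash \neg p1 \lor \neg p2: neither disjunct is forced at s0.
s0 \nVdash \neg p1 since s1 is accessible from s0 and s1 \Vdash p1.
So the root s0 does not force the formula.

No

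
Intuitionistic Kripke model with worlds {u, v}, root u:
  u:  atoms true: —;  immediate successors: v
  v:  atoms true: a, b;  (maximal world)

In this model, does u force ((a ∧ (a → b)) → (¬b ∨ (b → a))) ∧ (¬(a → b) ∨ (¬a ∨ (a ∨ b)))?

No

u ⊮ ((a ∧ (a → b)) → (¬b ∨ (b → a))) ∧ (¬(a → b) ∨ (¬a ∨ (a ∨ b))) since u fails ¬(a → b) ∨ (¬a ∨ (a ∨ b)).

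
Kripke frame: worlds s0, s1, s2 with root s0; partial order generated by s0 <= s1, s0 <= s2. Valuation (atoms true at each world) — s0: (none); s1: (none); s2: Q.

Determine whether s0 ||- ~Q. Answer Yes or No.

s0 ||-/- ~Q since s2 is accessible from s0 and s2 ||- Q.

No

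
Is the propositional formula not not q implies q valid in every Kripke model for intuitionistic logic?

This is double-negation elimination, which is not intuitionistically valid.
A Kripke countermodel: worlds u, v; order generated by u <= v; atoms true at each world — u:{}; v:{q}.
u does not force not not q implies q: already at u itself, u forces not not q but u does not force q.
u lacks atom q, so u does not force q.
So the root u does not force the formula.

No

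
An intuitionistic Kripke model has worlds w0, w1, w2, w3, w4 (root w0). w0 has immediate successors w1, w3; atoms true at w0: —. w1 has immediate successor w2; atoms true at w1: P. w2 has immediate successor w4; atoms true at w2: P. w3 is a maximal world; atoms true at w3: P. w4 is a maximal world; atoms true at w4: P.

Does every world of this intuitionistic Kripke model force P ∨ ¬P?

No

Not every world: w0 ⊮ P ∨ ¬P.
w0 ⊮ P ∨ ¬P: neither disjunct is forced at w0.
w0 lacks atom P, so w0 ⊮ P.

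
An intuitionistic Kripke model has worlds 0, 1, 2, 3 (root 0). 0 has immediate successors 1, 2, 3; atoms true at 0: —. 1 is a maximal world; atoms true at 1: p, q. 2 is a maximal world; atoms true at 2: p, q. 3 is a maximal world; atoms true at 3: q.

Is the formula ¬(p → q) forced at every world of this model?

No

Not every world: 0 ⊮ ¬(p → q).
0 ⊮ ¬(p → q) since 0 is accessible from 0 and 0 ⊩ p → q.
0 ⊩ p → q: every world accessible from 0 that forces p (namely 1, 2) also forces q.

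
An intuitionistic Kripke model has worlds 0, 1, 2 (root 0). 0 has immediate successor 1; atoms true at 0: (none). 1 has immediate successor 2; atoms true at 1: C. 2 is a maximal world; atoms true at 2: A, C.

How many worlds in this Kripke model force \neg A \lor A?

1

0: does not force it — 0 \nVdash \neg A \lor A: neither disjunct is forced at 0.
1: does not force it — 1 \nVdash \neg A \lor A: neither disjunct is forced at 1.
2: forces it.
Worlds forcing the formula: {2}.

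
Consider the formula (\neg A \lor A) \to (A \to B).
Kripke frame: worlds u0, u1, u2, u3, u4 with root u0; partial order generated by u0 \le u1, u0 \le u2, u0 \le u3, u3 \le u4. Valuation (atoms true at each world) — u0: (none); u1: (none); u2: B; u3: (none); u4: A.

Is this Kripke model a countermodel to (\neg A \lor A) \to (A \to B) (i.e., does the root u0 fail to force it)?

Yes

u0 \nVdash (\neg A \lor A) \to (A \to B): at the accessible world u4, u4 \Vdash \neg A \lor A but u4 \nVdash A \to B.
u4 \nVdash A \to B: already at u4 itself, u4 \Vdash A but u4 \nVdash B.
u4 lacks atom B, so u4 \nVdash B.
So the root u0 does not force (\neg A \lor A) \to (A \to B); the model is a countermodel.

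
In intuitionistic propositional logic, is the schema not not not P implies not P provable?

Yes

This is triple-negation reduction, which is intuitionistically derivable.
Assume not not not P and suppose P. Then not not P (double-negation introduction), contradicting not not not P. So not P.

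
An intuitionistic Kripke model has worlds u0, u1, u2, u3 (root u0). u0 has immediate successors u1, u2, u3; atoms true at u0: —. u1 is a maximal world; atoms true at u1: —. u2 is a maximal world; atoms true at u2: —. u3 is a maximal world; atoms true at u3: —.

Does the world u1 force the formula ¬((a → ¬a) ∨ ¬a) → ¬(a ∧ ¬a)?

u1 ⊩ ¬((a → ¬a) ∨ ¬a) → ¬(a ∧ ¬a) vacuously: no world accessible from u1 forces the antecedent ¬((a → ¬a) ∨ ¬a).

Yes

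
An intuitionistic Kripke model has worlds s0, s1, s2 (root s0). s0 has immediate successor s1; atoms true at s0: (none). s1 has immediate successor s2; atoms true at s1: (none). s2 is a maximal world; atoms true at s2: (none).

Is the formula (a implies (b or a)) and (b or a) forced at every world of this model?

No

Not every world: s0 does not force (a implies (b or a)) and (b or a).
s0 does not force (a implies (b or a)) and (b or a) since s0 fails b or a.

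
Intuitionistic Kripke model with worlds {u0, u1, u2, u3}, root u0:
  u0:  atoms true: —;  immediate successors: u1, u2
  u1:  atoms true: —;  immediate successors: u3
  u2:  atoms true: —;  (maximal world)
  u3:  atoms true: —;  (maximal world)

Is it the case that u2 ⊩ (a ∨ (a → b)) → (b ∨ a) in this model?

u2 ⊮ (a ∨ (a → b)) → (b ∨ a): already at u2 itself, u2 ⊩ a ∨ (a → b) but u2 ⊮ b ∨ a.
u2 ⊮ b ∨ a: neither disjunct is forced at u2.
u2 lacks atom b, so u2 ⊮ b.

No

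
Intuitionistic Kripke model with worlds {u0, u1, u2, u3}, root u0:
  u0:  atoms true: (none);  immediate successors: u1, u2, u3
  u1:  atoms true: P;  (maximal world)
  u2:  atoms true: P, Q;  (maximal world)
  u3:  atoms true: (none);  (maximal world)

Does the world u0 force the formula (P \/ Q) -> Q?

u0 ||-/- (P \/ Q) -> Q: at the accessible world u1, u1 ||- P \/ Q but u1 ||-/- Q.
u1 lacks atom Q, so u1 ||-/- Q.

No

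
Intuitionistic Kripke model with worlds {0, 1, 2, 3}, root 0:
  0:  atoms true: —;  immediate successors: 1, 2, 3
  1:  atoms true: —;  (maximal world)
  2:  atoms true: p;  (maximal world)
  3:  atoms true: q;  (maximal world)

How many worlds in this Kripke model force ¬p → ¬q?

0: does not force it — 0 ⊮ ¬p → ¬q: at the accessible world 3, 3 ⊩ ¬p but 3 ⊮ ¬q.
1: forces it.
2: forces it.
3: does not force it — 3 ⊮ ¬p → ¬q: already at 3 itself, 3 ⊩ ¬p but 3 ⊮ ¬q.
Worlds forcing the formula: {1, 2}.

2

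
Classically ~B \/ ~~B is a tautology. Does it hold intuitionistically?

No

This is the weak law of excluded middle, which is not intuitionistically valid.
A Kripke countermodel: worlds 0, 1, 2; order generated by 0 <= 1, 0 <= 2; atoms true at each world — 0:{}; 1:{B}; 2:{}.
0 ||-/- ~B \/ ~~B: neither disjunct is forced at 0.
0 ||-/- ~B since 1 is accessible from 0 and 1 ||- B.
So the root 0 does not force the formula.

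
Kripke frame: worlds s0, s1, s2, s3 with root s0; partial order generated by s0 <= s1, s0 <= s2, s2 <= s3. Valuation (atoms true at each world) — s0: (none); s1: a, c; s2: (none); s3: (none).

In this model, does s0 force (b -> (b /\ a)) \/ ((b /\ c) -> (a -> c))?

s0 ||- (b -> (b /\ a)) \/ ((b /\ c) -> (a -> c)) via the disjunct b -> (b /\ a).

Yes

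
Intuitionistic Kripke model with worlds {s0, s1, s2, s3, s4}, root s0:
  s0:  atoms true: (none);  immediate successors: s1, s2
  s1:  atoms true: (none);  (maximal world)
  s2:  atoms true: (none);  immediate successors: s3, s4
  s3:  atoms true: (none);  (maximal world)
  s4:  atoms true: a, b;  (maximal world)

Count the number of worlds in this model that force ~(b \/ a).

s0: does not force it — s0 ||-/- ~(b \/ a) since s4 is accessible from s0 and s4 ||- b \/ a.
s1: forces it.
s2: does not force it.
s3: forces it.
s4: does not force it.
Worlds forcing the formula: {s1, s3}.

2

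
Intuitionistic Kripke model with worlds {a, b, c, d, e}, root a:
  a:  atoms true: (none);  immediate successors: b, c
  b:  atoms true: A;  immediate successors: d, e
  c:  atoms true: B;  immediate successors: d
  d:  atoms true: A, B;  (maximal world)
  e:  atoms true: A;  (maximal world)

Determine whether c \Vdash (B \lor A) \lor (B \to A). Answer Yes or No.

c \Vdash (B \lor A) \lor (B \to A) via the disjunct B \lor A.

Yes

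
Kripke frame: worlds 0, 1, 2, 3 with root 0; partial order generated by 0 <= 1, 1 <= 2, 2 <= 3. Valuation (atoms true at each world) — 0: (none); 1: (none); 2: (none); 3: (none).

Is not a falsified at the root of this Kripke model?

No

0 forces not a: no world accessible from 0 forces a.
So the root 0 forces not a; the model is not a countermodel.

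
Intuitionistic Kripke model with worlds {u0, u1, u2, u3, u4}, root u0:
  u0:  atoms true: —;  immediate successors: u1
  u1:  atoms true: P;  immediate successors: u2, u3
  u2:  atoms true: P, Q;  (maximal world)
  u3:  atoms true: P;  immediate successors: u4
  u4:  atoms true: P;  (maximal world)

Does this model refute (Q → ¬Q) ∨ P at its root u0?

Yes

u0 ⊮ (Q → ¬Q) ∨ P: neither disjunct is forced at u0.
u0 ⊮ Q → ¬Q: at the accessible world u2, u2 ⊩ Q but u2 ⊮ ¬Q.
u2 ⊮ ¬Q since u2 is accessible from u2 and u2 ⊩ Q.
So the root u0 does not force (Q → ¬Q) ∨ P; the model is a countermodel.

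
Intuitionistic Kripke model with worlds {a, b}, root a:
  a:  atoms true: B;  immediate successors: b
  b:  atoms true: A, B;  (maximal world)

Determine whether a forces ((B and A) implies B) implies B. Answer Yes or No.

a forces ((B and A) implies B) implies B: every world accessible from a that forces (B and A) implies B (namely a, b) also forces B.

Yes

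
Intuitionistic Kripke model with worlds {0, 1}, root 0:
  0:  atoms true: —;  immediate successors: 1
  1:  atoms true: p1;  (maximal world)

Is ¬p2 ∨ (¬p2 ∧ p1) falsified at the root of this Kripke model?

0 ⊩ ¬p2 ∨ (¬p2 ∧ p1) via the disjunct ¬p2.
So the root 0 forces ¬p2 ∨ (¬p2 ∧ p1); the model is not a countermodel.

No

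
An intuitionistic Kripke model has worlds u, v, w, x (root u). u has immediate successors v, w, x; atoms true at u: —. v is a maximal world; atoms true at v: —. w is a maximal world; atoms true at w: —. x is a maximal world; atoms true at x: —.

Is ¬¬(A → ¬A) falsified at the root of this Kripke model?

u ⊩ ¬¬(A → ¬A): no world accessible from u forces ¬(A → ¬A).
So the root u forces ¬¬(A → ¬A); the model is not a countermodel.

No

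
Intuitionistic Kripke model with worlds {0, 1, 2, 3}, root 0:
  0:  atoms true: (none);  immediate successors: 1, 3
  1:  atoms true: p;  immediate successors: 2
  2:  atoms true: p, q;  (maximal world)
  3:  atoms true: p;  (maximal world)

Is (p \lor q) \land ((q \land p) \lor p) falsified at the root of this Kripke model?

0 \nVdash (p \lor q) \land ((q \land p) \lor p) since 0 fails p \lor q.
So the root 0 does not force (p \lor q) \land ((q \land p) \lor p); the model is a countermodel.

Yes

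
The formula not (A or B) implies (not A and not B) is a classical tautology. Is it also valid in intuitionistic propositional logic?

Yes

This is a constructively valid De Morgan direction (negated disjunction to conjunction of negations), which is intuitionistically derivable.
From not (A or B): if A held then A or B would, contradiction — so not A; similarly not B.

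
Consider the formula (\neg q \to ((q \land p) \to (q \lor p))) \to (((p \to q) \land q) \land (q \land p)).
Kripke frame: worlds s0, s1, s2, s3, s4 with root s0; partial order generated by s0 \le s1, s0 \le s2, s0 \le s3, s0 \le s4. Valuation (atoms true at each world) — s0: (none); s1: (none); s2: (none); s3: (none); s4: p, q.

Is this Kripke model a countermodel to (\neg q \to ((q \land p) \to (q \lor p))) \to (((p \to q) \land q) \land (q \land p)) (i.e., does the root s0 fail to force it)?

Yes

s0 \nVdash (\neg q \to ((q \land p) \to (q \lor p))) \to (((p \to q) \land q) \land (q \land p)): already at s0 itself, s0 \Vdash \neg q \to ((q \land p) \to (q \lor p)) but s0 \nVdash ((p \to q) \land q) \land (q \land p).
s0 \nVdash ((p \to q) \land q) \land (q \land p) since s0 fails (p \to q) \land q.
So the root s0 does not force (\neg q \to ((q \land p) \to (q \lor p))) \to (((p \to q) \land q) \land (q \land p)); the model is a countermodel.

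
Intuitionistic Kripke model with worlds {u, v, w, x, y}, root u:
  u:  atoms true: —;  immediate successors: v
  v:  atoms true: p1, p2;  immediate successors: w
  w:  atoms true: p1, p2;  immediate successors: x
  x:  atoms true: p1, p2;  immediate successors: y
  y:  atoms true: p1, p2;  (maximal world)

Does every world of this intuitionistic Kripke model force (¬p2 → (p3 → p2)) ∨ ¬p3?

u ⊩ (¬p2 → (p3 → p2)) ∨ ¬p3 via the disjunct ¬p2 → (p3 → p2).
Since the root u forces (¬p2 → (p3 → p2)) ∨ ¬p3 and forcing is persistent (monotone upward), every world forces it.

Yes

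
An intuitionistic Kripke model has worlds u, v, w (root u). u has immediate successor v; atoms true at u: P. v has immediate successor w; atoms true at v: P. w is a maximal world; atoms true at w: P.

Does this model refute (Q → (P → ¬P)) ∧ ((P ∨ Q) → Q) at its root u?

Yes

u ⊮ (Q → (P → ¬P)) ∧ ((P ∨ Q) → Q) since u fails (P ∨ Q) → Q.
So the root u does not force (Q → (P → ¬P)) ∧ ((P ∨ Q) → Q); the model is a countermodel.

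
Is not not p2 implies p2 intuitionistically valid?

This is double-negation elimination, which is not intuitionistically valid.
A Kripke countermodel: worlds u0, u1; order generated by u0 <= u1; atoms true at each world — u0:{}; u1:{p2}.
u0 does not force not not p2 implies p2: already at u0 itself, u0 forces not not p2 but u0 does not force p2.
u0 lacks atom p2, so u0 does not force p2.
So the root u0 does not force the formula.

No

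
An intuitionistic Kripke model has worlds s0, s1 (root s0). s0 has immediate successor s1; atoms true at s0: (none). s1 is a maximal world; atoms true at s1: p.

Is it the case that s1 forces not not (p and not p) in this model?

No

s1 does not force not not (p and not p) since s1 is accessible from s1 and s1 forces not (p and not p).
s1 forces not (p and not p): no world accessible from s1 forces p and not p.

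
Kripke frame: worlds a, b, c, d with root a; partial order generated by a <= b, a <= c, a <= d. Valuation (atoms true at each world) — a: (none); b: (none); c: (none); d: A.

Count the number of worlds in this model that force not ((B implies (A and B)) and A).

a: does not force it — a does not force not ((B implies (A and B)) and A) since d is accessible from a and d forces (B implies (A and B)) and A.
b: forces it.
c: forces it.
d: does not force it — d does not force not ((B implies (A and B)) and A) since d is accessible from d and d forces (B implies (A and B)) and A.
Worlds forcing the formula: {b, c}.

2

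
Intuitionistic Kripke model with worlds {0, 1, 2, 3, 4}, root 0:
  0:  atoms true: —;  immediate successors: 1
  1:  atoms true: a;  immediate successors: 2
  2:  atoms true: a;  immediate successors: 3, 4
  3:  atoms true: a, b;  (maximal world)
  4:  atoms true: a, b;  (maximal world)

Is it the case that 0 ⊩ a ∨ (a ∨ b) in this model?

No

0 ⊮ a ∨ (a ∨ b): neither disjunct is forced at 0.
0 lacks atom a, so 0 ⊮ a.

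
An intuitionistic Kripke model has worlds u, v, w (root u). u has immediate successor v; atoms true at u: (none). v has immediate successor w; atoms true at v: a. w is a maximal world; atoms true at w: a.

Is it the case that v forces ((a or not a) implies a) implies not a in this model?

v does not force ((a or not a) implies a) implies not a: already at v itself, v forces (a or not a) implies a but v does not force not a.
v does not force not a since v is accessible from v and v forces a.

No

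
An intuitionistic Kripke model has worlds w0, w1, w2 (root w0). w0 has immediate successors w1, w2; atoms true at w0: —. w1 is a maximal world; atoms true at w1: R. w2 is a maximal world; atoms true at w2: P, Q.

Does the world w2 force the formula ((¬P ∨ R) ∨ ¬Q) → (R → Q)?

Yes

w2 ⊩ ((¬P ∨ R) ∨ ¬Q) → (R → Q) vacuously: no world accessible from w2 forces the antecedent (¬P ∨ R) ∨ ¬Q.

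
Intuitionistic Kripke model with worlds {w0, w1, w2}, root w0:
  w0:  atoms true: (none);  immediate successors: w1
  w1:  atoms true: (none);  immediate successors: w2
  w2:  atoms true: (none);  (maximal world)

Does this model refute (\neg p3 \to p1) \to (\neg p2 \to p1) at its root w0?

No

w0 \Vdash (\neg p3 \to p1) \to (\neg p2 \to p1) vacuously: no world accessible from w0 forces the antecedent \neg p3 \to p1.
So the root w0 forces (\neg p3 \to p1) \to (\neg p2 \to p1); the model is not a countermodel.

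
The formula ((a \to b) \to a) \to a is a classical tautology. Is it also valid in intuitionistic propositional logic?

No

This is Peirce's law, which is not intuitionistically valid.
A Kripke countermodel: worlds 0, 1; order generated by 0 \le 1; atoms true at each world — 0:{}; 1:{a}.
0 \nVdash ((a \to b) \to a) \to a: already at 0 itself, 0 \Vdash (a \to b) \to a but 0 \nVdash a.
0 lacks atom a, so 0 \nVdash a.
So the root 0 does not force the formula.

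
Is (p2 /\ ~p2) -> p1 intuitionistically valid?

This is an instance of ex falso quodlibet, which is intuitionistically derivable.
No world can force both p2 and ~p2, so the antecedent p2 /\ ~p2 is never forced and the implication holds vacuously at every world.

Yes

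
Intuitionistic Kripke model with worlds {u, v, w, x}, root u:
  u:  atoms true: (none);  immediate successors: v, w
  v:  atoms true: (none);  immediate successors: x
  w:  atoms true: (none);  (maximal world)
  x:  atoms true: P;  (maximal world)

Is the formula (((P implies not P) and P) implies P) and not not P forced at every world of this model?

No

Not every world: u does not force (((P implies not P) and P) implies P) and not not P.
u does not force (((P implies not P) and P) implies P) and not not P since u fails not not P.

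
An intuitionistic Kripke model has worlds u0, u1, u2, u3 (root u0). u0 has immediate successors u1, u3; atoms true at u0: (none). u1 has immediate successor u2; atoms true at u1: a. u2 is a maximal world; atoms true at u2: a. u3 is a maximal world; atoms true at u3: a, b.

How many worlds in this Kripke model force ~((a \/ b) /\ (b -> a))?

0

u0: does not force it — u0 ||-/- ~((a \/ b) /\ (b -> a)) since u1 is accessible from u0 and u1 ||- (a \/ b) /\ (b -> a).
u1: does not force it.
u2: does not force it.
u3: does not force it.
Worlds forcing the formula: { }.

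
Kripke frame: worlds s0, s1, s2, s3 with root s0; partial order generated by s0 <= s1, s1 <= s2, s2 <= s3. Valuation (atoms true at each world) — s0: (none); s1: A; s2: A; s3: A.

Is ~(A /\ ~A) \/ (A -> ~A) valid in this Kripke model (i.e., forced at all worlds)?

s0 ||- ~(A /\ ~A) \/ (A -> ~A) via the disjunct ~(A /\ ~A).
Since the root s0 forces ~(A /\ ~A) \/ (A -> ~A) and forcing is persistent (monotone upward), every world forces it.

Yes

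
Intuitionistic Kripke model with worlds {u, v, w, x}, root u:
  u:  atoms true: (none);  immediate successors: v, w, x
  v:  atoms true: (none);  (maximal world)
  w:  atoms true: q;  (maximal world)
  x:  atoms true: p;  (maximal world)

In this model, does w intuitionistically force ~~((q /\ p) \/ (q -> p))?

No

w ||-/- ~~((q /\ p) \/ (q -> p)) since w is accessible from w and w ||- ~((q /\ p) \/ (q -> p)).
w ||- ~((q /\ p) \/ (q -> p)): no world accessible from w forces (q /\ p) \/ (q -> p).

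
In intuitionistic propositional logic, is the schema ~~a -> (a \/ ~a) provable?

No

This is a variant of double-negation elimination (deriving excluded middle from double negation), which is not intuitionistically valid.
A Kripke countermodel: worlds w0, w1; order generated by w0 <= w1; atoms true at each world — w0:{}; w1:{a}.
w0 ||-/- ~~a -> (a \/ ~a): already at w0 itself, w0 ||- ~~a but w0 ||-/- a \/ ~a.
w0 ||-/- a \/ ~a: neither disjunct is forced at w0.
w0 lacks atom a, so w0 ||-/- a.
So the root w0 does not force the formula.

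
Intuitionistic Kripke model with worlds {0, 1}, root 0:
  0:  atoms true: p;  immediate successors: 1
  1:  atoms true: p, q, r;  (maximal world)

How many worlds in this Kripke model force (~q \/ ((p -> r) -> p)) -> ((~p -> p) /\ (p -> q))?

1

0: does not force it — 0 ||-/- (~q \/ ((p -> r) -> p)) -> ((~p -> p) /\ (p -> q)): already at 0 itself, 0 ||- ~q \/ ((p -> r) -> p) but 0 ||-/- (~p -> p) /\ (p -> q).
1: forces it.
Worlds forcing the formula: {1}.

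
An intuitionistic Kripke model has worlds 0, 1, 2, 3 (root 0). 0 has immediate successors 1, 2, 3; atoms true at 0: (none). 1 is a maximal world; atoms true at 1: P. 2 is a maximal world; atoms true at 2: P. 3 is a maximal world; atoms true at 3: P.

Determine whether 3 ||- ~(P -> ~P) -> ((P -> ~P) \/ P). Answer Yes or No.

3 ||- ~(P -> ~P) -> ((P -> ~P) \/ P): every world accessible from 3 that forces ~(P -> ~P) (namely 3) also forces (P -> ~P) \/ P.

Yes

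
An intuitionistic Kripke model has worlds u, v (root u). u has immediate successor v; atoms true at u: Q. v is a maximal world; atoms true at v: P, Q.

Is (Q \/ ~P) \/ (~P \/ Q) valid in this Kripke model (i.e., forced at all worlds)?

Yes

u ||- (Q \/ ~P) \/ (~P \/ Q) via the disjunct Q \/ ~P.
Since the root u forces (Q \/ ~P) \/ (~P \/ Q) and forcing is persistent (monotone upward), every world forces it.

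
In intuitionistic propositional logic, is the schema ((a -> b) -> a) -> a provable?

No

This is Peirce's law, which is not intuitionistically valid.
A Kripke countermodel: worlds u0, u1; order generated by u0 <= u1; atoms true at each world — u0:{}; u1:{a}.
u0 ||-/- ((a -> b) -> a) -> a: already at u0 itself, u0 ||- (a -> b) -> a but u0 ||-/- a.
u0 lacks atom a, so u0 ||-/- a.
So the root u0 does not force the formula.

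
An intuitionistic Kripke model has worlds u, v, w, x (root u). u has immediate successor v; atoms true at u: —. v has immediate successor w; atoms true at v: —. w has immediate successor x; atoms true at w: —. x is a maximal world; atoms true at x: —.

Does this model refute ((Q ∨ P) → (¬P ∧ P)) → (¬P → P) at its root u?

u ⊮ ((Q ∨ P) → (¬P ∧ P)) → (¬P → P): already at u itself, u ⊩ (Q ∨ P) → (¬P ∧ P) but u ⊮ ¬P → P.
u ⊮ ¬P → P: already at u itself, u ⊩ ¬P but u ⊮ P.
u lacks atom P, so u ⊮ P.
So the root u does not force ((Q ∨ P) → (¬P ∧ P)) → (¬P → P); the model is a countermodel.

Yes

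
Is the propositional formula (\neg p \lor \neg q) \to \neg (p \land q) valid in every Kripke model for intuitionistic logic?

This is a constructively valid De Morgan direction (disjunction of negations to negated conjunction), which is intuitionistically derivable.
If \neg p holds at a world then no accessible world forces p, hence none forces p \land q; likewise for \neg q.

Yes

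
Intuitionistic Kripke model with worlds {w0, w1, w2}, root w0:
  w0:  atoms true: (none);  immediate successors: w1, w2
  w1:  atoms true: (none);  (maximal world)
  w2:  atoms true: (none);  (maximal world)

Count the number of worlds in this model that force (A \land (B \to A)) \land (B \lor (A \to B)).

w0: does not force it — w0 \nVdash (A \land (B \to A)) \land (B \lor (A \to B)) since w0 fails A \land (B \to A).
w1: does not force it — w1 \nVdash (A \land (B \to A)) \land (B \lor (A \to B)) since w1 fails A \land (B \to A).
w2: does not force it.
Worlds forcing the formula: { }.

0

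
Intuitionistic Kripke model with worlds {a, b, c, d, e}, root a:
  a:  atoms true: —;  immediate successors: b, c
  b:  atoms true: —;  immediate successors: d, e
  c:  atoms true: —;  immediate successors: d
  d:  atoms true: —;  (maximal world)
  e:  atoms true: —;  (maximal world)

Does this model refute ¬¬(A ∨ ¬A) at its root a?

a ⊩ ¬¬(A ∨ ¬A): no world accessible from a forces ¬(A ∨ ¬A).
So the root a forces ¬¬(A ∨ ¬A); the model is not a countermodel.

No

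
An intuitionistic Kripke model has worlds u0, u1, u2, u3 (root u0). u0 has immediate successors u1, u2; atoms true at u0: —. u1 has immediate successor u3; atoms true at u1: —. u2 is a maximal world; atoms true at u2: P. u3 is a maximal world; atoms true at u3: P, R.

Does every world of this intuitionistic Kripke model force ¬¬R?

Not every world: u0 ⊮ ¬¬R.
u0 ⊮ ¬¬R since u2 is accessible from u0 and u2 ⊩ ¬R.
u2 ⊩ ¬R: no world accessible from u2 forces R.

No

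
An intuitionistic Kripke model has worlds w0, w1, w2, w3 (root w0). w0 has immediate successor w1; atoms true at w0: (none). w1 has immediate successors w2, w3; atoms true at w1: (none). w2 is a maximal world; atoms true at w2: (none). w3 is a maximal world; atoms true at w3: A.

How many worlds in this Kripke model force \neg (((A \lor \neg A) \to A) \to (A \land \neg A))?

w0: does not force it — w0 \nVdash \neg (((A \lor \neg A) \to A) \to (A \land \neg A)) since w2 is accessible from w0 and w2 \Vdash ((A \lor \neg A) \to A) \to (A \land \neg A).
w1: does not force it — w1 \nVdash \neg (((A \lor \neg A) \to A) \to (A \land \neg A)) since w2 is accessible from w1 and w2 \Vdash ((A \lor \neg A) \to A) \to (A \land \neg A).
w2: does not force it.
w3: forces it.
Worlds forcing the formula: {w3}.

1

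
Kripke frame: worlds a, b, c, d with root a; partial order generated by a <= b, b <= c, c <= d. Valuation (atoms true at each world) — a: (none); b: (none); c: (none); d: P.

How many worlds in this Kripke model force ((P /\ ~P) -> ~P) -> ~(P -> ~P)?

4

a: forces it.
b: forces it.
c: forces it.
d: forces it.
Worlds forcing the formula: {a, b, c, d}.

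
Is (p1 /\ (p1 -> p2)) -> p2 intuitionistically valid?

Yes

This is modus ponens in implicational form, which is intuitionistically derivable.
If a world forces p1 and p1 -> p2, then applying the implication at that world (which is accessible from itself) gives p2.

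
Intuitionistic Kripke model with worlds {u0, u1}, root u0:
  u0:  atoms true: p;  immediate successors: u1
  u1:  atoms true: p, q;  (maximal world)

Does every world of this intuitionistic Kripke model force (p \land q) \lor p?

Yes

u0 \Vdash (p \land q) \lor p via the disjunct p.
Since the root u0 forces (p \land q) \lor p and forcing is persistent (monotone upward), every world forces it.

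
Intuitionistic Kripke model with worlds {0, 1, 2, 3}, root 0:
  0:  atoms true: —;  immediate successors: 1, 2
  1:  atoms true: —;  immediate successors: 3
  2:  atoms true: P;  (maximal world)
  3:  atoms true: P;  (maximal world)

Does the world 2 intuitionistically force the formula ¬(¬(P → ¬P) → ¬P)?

2 ⊩ ¬(¬(P → ¬P) → ¬P): no world accessible from 2 forces ¬(P → ¬P) → ¬P.

Yes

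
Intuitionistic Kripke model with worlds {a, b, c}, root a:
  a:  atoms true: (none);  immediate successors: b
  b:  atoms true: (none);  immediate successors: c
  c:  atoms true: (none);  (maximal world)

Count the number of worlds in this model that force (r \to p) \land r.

a: does not force it — a \nVdash (r \to p) \land r since a fails r.
b: does not force it — b \nVdash (r \to p) \land r since b fails r.
c: does not force it — c \nVdash (r \to p) \land r since c fails r.
Worlds forcing the formula: { }.

0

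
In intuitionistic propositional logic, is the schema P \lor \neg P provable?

This is the law of excluded middle, which is not intuitionistically valid.
A Kripke countermodel: worlds a, b; order generated by a \le b; atoms true at each world — a:{}; b:{P}.
a \nVdash P \lor \neg P: neither disjunct is forced at a.
a lacks atom P, so a \nVdash P.
So the root a does not force the formula.

No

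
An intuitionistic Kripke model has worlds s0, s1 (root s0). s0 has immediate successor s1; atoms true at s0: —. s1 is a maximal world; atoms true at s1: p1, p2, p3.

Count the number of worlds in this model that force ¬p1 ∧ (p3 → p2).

s0: does not force it — s0 ⊮ ¬p1 ∧ (p3 → p2) since s0 fails ¬p1.
s1: does not force it.
Worlds forcing the formula: { }.

0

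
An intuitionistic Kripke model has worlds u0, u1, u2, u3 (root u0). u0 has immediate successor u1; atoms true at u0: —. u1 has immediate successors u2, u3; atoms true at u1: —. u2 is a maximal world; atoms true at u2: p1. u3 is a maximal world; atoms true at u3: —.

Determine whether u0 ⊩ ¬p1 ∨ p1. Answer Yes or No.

No

u0 ⊮ ¬p1 ∨ p1: neither disjunct is forced at u0.
u0 ⊮ ¬p1 since u2 is accessible from u0 and u2 ⊩ p1.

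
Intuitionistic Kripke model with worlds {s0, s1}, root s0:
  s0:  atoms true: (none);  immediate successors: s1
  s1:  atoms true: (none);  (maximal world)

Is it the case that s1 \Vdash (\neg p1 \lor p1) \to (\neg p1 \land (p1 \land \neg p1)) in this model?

s1 \nVdash (\neg p1 \lor p1) \to (\neg p1 \land (p1 \land \neg p1)): already at s1 itself, s1 \Vdash \neg p1 \lor p1 but s1 \nVdash \neg p1 \land (p1 \land \neg p1).
s1 \nVdash \neg p1 \land (p1 \land \neg p1) since s1 fails p1 \land \neg p1.

No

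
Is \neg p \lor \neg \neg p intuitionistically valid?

No

This is the weak law of excluded middle, which is not intuitionistically valid.
A Kripke countermodel: worlds 0, 1, 2; order generated by 0 \le 1, 0 \le 2; atoms true at each world — 0:{}; 1:{p}; 2:{}.
0 \nVdash \neg p \lor \neg \neg p: neither disjunct is forced at 0.
0 \nVdash \neg p since 1 is accessible from 0 and 1 \Vdash p.
So the root 0 does not force the formula.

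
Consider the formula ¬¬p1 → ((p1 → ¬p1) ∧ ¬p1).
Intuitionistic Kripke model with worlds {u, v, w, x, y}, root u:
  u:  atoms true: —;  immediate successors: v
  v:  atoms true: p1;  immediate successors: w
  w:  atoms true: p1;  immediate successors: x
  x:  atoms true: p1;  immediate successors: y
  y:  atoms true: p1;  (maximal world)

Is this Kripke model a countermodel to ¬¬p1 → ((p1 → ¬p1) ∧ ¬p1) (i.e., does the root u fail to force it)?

u ⊮ ¬¬p1 → ((p1 → ¬p1) ∧ ¬p1): already at u itself, u ⊩ ¬¬p1 but u ⊮ (p1 → ¬p1) ∧ ¬p1.
u ⊮ (p1 → ¬p1) ∧ ¬p1 since u fails p1 → ¬p1.
So the root u does not force ¬¬p1 → ((p1 → ¬p1) ∧ ¬p1); the model is a countermodel.

Yes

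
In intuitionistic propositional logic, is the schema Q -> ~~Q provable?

This is double-negation introduction, which is intuitionistically derivable.
If a world forces Q then every accessible world forces Q (persistence), so none forces ~Q; hence ~~Q.

Yes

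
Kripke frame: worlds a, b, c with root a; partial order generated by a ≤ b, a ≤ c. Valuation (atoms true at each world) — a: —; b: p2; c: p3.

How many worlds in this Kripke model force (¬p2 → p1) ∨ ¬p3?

1

a: does not force it — a ⊮ (¬p2 → p1) ∨ ¬p3: neither disjunct is forced at a.
b: forces it.
c: does not force it — c ⊮ (¬p2 → p1) ∨ ¬p3: neither disjunct is forced at c.
Worlds forcing the formula: {b}.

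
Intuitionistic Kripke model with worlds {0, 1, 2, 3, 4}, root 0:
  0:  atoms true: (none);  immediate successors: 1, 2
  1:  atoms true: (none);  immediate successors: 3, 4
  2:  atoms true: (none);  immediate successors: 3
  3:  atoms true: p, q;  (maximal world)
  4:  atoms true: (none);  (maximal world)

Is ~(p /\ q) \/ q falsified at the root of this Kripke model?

Yes

0 ||-/- ~(p /\ q) \/ q: neither disjunct is forced at 0.
0 ||-/- ~(p /\ q) since 3 is accessible from 0 and 3 ||- p /\ q.
3 ||- p /\ q since 3 forces both conjuncts.
So the root 0 does not force ~(p /\ q) \/ q; the model is a countermodel.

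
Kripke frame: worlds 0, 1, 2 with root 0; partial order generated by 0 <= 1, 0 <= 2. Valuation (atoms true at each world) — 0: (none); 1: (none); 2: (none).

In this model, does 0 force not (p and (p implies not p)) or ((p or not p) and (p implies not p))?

Yes

0 forces not (p and (p implies not p)) or ((p or not p) and (p implies not p)) via the disjunct not (p and (p implies not p)).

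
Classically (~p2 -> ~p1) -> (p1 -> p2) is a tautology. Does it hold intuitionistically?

No

This is the converse of contraposition, which is not intuitionistically valid.
A Kripke countermodel: worlds s0, s1; order generated by s0 <= s1; atoms true at each world — s0:{p1}; s1:{p1,p2}.
s0 ||-/- (~p2 -> ~p1) -> (p1 -> p2): already at s0 itself, s0 ||- ~p2 -> ~p1 but s0 ||-/- p1 -> p2.
s0 ||-/- p1 -> p2: already at s0 itself, s0 ||- p1 but s0 ||-/- p2.
s0 lacks atom p2, so s0 ||-/- p2.
So the root s0 does not force the formula.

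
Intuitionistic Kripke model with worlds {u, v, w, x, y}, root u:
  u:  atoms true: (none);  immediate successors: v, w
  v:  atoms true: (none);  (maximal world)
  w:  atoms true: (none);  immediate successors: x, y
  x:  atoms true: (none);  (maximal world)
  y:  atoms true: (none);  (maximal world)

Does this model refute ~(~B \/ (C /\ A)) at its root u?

u ||-/- ~(~B \/ (C /\ A)) since u is accessible from u and u ||- ~B \/ (C /\ A).
u ||- ~B \/ (C /\ A) via the disjunct ~B.
So the root u does not force ~(~B \/ (C /\ A)); the model is a countermodel.

Yes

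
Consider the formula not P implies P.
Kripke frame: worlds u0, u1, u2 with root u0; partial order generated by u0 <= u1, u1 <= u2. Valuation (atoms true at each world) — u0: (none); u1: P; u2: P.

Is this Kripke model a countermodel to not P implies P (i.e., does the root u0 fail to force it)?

No

u0 forces not P implies P vacuously: no world accessible from u0 forces the antecedent not P.
So the root u0 forces not P implies P; the model is not a countermodel.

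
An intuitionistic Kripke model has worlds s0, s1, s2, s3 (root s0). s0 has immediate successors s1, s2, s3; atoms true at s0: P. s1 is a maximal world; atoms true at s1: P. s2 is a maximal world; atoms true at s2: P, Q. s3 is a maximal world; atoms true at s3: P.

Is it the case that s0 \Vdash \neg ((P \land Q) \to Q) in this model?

s0 \nVdash \neg ((P \land Q) \to Q) since s0 is accessible from s0 and s0 \Vdash (P \land Q) \to Q.
s0 \Vdash (P \land Q) \to Q: every world accessible from s0 that forces P \land Q (namely s2) also forces Q.

No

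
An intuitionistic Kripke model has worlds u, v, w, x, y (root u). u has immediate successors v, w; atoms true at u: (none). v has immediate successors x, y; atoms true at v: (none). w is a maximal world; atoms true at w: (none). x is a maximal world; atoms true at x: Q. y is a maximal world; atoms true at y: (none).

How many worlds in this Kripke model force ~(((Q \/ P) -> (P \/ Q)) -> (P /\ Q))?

u: forces it.
v: forces it.
w: forces it.
x: forces it.
y: forces it.
Worlds forcing the formula: {u, v, w, x, y}.

5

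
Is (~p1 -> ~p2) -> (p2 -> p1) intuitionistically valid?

No

This is the converse of contraposition, which is not intuitionistically valid.
A Kripke countermodel: worlds 0, 1; order generated by 0 <= 1; atoms true at each world — 0:{p2}; 1:{p1,p2}.
0 ||-/- (~p1 -> ~p2) -> (p2 -> p1): already at 0 itself, 0 ||- ~p1 -> ~p2 but 0 ||-/- p2 -> p1.
0 ||-/- p2 -> p1: already at 0 itself, 0 ||- p2 but 0 ||-/- p1.
0 lacks atom p1, so 0 ||-/- p1.
So the root 0 does not force the formula.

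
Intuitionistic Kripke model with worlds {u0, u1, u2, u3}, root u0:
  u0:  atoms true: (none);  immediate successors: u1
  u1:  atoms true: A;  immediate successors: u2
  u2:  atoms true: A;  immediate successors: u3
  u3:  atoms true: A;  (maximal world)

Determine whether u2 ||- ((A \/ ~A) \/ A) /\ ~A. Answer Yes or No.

u2 ||-/- ((A \/ ~A) \/ A) /\ ~A since u2 fails ~A.

No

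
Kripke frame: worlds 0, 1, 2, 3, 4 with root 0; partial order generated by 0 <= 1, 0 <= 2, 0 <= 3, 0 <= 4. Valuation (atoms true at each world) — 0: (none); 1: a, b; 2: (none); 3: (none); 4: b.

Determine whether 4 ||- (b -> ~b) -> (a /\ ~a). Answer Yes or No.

4 ||- (b -> ~b) -> (a /\ ~a) vacuously: no world accessible from 4 forces the antecedent b -> ~b.

Yes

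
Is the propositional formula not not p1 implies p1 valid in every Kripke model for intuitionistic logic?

This is double-negation elimination, which is not intuitionistically valid.
A Kripke countermodel: worlds a, b; order generated by a <= b; atoms true at each world — a:{}; b:{p1}.
a does not force not not p1 implies p1: already at a itself, a forces not not p1 but a does not force p1.
a lacks atom p1, so a does not force p1.
So the root a does not force the formula.

No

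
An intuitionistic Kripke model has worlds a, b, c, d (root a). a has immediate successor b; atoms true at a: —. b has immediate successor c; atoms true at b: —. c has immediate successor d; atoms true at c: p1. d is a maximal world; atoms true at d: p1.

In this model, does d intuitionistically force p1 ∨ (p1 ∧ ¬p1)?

Yes

d ⊩ p1 ∨ (p1 ∧ ¬p1) via the disjunct p1.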